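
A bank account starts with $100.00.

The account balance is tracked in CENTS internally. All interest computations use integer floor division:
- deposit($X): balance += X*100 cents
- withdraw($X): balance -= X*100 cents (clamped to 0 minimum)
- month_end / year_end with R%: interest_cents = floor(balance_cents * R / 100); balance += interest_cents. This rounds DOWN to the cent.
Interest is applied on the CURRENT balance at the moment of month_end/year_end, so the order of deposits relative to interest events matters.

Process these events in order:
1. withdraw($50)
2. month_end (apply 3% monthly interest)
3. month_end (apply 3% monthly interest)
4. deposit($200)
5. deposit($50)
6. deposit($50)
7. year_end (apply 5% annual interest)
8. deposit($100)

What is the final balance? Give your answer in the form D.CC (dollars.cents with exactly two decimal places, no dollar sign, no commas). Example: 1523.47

Answer: 470.69

Derivation:
After 1 (withdraw($50)): balance=$50.00 total_interest=$0.00
After 2 (month_end (apply 3% monthly interest)): balance=$51.50 total_interest=$1.50
After 3 (month_end (apply 3% monthly interest)): balance=$53.04 total_interest=$3.04
After 4 (deposit($200)): balance=$253.04 total_interest=$3.04
After 5 (deposit($50)): balance=$303.04 total_interest=$3.04
After 6 (deposit($50)): balance=$353.04 total_interest=$3.04
After 7 (year_end (apply 5% annual interest)): balance=$370.69 total_interest=$20.69
After 8 (deposit($100)): balance=$470.69 total_interest=$20.69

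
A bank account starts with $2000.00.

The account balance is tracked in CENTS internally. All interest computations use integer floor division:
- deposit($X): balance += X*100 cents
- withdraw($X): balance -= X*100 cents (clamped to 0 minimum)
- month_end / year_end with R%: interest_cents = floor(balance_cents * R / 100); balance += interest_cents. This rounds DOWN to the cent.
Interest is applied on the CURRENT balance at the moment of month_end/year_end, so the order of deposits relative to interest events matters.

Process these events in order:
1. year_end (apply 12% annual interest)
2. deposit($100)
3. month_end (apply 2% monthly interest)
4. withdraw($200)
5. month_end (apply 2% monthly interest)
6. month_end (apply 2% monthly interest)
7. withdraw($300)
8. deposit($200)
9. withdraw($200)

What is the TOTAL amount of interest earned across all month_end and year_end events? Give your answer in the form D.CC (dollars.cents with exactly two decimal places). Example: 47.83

Answer: 375.14

Derivation:
After 1 (year_end (apply 12% annual interest)): balance=$2240.00 total_interest=$240.00
After 2 (deposit($100)): balance=$2340.00 total_interest=$240.00
After 3 (month_end (apply 2% monthly interest)): balance=$2386.80 total_interest=$286.80
After 4 (withdraw($200)): balance=$2186.80 total_interest=$286.80
After 5 (month_end (apply 2% monthly interest)): balance=$2230.53 total_interest=$330.53
After 6 (month_end (apply 2% monthly interest)): balance=$2275.14 total_interest=$375.14
After 7 (withdraw($300)): balance=$1975.14 total_interest=$375.14
After 8 (deposit($200)): balance=$2175.14 total_interest=$375.14
After 9 (withdraw($200)): balance=$1975.14 total_interest=$375.14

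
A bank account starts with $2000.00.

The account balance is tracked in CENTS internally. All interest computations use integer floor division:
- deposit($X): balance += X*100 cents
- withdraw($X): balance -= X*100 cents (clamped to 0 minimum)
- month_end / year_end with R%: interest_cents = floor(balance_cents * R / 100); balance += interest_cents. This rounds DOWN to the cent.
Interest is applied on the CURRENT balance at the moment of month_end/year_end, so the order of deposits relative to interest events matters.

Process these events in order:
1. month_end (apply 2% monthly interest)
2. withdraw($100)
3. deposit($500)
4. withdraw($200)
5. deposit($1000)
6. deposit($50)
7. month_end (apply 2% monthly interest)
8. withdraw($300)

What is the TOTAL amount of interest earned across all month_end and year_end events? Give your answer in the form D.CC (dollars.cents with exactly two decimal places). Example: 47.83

After 1 (month_end (apply 2% monthly interest)): balance=$2040.00 total_interest=$40.00
After 2 (withdraw($100)): balance=$1940.00 total_interest=$40.00
After 3 (deposit($500)): balance=$2440.00 total_interest=$40.00
After 4 (withdraw($200)): balance=$2240.00 total_interest=$40.00
After 5 (deposit($1000)): balance=$3240.00 total_interest=$40.00
After 6 (deposit($50)): balance=$3290.00 total_interest=$40.00
After 7 (month_end (apply 2% monthly interest)): balance=$3355.80 total_interest=$105.80
After 8 (withdraw($300)): balance=$3055.80 total_interest=$105.80

Answer: 105.80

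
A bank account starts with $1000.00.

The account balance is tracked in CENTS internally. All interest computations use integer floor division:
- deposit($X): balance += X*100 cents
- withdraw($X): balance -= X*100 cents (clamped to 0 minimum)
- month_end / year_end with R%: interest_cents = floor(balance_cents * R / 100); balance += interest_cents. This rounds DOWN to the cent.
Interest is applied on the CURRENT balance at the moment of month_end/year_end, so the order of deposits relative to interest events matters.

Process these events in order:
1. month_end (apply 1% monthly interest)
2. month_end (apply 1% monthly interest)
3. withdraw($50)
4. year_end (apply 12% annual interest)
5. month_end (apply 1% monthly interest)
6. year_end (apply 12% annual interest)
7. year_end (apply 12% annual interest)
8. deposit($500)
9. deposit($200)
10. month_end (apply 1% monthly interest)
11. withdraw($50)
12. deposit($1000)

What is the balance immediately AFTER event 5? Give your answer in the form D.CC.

Answer: 1097.37

Derivation:
After 1 (month_end (apply 1% monthly interest)): balance=$1010.00 total_interest=$10.00
After 2 (month_end (apply 1% monthly interest)): balance=$1020.10 total_interest=$20.10
After 3 (withdraw($50)): balance=$970.10 total_interest=$20.10
After 4 (year_end (apply 12% annual interest)): balance=$1086.51 total_interest=$136.51
After 5 (month_end (apply 1% monthly interest)): balance=$1097.37 total_interest=$147.37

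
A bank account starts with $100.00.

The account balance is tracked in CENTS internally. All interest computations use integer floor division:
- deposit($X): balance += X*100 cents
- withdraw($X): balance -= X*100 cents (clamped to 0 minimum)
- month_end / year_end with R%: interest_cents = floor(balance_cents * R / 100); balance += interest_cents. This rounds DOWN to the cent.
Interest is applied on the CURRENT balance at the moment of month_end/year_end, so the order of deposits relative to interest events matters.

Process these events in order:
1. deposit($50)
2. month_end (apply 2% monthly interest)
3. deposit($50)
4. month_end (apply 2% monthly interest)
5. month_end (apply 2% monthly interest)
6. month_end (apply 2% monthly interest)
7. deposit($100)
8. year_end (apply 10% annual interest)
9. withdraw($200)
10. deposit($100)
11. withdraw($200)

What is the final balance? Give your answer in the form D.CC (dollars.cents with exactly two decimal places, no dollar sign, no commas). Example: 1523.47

Answer: 46.96

Derivation:
After 1 (deposit($50)): balance=$150.00 total_interest=$0.00
After 2 (month_end (apply 2% monthly interest)): balance=$153.00 total_interest=$3.00
After 3 (deposit($50)): balance=$203.00 total_interest=$3.00
After 4 (month_end (apply 2% monthly interest)): balance=$207.06 total_interest=$7.06
After 5 (month_end (apply 2% monthly interest)): balance=$211.20 total_interest=$11.20
After 6 (month_end (apply 2% monthly interest)): balance=$215.42 total_interest=$15.42
After 7 (deposit($100)): balance=$315.42 total_interest=$15.42
After 8 (year_end (apply 10% annual interest)): balance=$346.96 total_interest=$46.96
After 9 (withdraw($200)): balance=$146.96 total_interest=$46.96
After 10 (deposit($100)): balance=$246.96 total_interest=$46.96
After 11 (withdraw($200)): balance=$46.96 total_interest=$46.96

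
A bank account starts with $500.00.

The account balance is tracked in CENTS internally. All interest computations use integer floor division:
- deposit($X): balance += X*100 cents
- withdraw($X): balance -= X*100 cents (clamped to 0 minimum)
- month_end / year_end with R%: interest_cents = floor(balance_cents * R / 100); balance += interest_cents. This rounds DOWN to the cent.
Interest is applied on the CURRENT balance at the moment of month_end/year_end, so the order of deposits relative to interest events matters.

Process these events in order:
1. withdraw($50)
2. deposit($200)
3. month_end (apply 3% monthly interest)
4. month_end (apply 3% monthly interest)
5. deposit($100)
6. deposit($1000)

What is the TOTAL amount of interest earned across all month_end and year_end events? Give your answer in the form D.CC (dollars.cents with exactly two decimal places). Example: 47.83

After 1 (withdraw($50)): balance=$450.00 total_interest=$0.00
After 2 (deposit($200)): balance=$650.00 total_interest=$0.00
After 3 (month_end (apply 3% monthly interest)): balance=$669.50 total_interest=$19.50
After 4 (month_end (apply 3% monthly interest)): balance=$689.58 total_interest=$39.58
After 5 (deposit($100)): balance=$789.58 total_interest=$39.58
After 6 (deposit($1000)): balance=$1789.58 total_interest=$39.58

Answer: 39.58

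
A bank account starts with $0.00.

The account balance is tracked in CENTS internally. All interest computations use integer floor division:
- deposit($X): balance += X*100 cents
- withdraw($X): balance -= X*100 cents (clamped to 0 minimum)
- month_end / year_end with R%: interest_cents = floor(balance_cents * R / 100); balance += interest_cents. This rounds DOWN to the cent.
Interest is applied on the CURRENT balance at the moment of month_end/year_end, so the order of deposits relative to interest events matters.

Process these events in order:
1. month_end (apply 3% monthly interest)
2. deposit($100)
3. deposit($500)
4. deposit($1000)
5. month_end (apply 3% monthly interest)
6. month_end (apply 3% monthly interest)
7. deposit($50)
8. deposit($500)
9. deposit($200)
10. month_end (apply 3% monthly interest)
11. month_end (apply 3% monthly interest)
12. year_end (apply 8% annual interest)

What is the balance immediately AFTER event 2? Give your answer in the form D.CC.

After 1 (month_end (apply 3% monthly interest)): balance=$0.00 total_interest=$0.00
After 2 (deposit($100)): balance=$100.00 total_interest=$0.00

Answer: 100.00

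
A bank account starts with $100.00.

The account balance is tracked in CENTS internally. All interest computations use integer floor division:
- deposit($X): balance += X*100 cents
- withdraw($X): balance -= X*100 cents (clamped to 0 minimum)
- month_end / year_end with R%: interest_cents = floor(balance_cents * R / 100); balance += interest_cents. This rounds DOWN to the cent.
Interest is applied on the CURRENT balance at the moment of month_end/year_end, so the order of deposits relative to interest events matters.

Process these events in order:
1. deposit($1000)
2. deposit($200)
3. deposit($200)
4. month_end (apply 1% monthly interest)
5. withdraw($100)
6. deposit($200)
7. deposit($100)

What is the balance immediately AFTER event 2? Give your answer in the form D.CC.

After 1 (deposit($1000)): balance=$1100.00 total_interest=$0.00
After 2 (deposit($200)): balance=$1300.00 total_interest=$0.00

Answer: 1300.00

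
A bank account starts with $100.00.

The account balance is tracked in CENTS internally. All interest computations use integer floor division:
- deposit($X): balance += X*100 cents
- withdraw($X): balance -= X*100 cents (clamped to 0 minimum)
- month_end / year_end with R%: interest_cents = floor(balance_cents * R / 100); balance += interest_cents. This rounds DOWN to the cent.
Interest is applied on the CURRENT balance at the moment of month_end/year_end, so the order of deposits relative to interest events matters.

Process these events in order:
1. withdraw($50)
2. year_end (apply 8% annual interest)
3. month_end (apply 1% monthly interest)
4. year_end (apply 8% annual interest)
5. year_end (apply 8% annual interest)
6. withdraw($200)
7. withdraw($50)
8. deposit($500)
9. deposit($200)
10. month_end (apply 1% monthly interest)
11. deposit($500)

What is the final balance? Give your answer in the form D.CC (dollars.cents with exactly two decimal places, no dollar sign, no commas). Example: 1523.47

Answer: 1207.00

Derivation:
After 1 (withdraw($50)): balance=$50.00 total_interest=$0.00
After 2 (year_end (apply 8% annual interest)): balance=$54.00 total_interest=$4.00
After 3 (month_end (apply 1% monthly interest)): balance=$54.54 total_interest=$4.54
After 4 (year_end (apply 8% annual interest)): balance=$58.90 total_interest=$8.90
After 5 (year_end (apply 8% annual interest)): balance=$63.61 total_interest=$13.61
After 6 (withdraw($200)): balance=$0.00 total_interest=$13.61
After 7 (withdraw($50)): balance=$0.00 total_interest=$13.61
After 8 (deposit($500)): balance=$500.00 total_interest=$13.61
After 9 (deposit($200)): balance=$700.00 total_interest=$13.61
After 10 (month_end (apply 1% monthly interest)): balance=$707.00 total_interest=$20.61
After 11 (deposit($500)): balance=$1207.00 total_interest=$20.61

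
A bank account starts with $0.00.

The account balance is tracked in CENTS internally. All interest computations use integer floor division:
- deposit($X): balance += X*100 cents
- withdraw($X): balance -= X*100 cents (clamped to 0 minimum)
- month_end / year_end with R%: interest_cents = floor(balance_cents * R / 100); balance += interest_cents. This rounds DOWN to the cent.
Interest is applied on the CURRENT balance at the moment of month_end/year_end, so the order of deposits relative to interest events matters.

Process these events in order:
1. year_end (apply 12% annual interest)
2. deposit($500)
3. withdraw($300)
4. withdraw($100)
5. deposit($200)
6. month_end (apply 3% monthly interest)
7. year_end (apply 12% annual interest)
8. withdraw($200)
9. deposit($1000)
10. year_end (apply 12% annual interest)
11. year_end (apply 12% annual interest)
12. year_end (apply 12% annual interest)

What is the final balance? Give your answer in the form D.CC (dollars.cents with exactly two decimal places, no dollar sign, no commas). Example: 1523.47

Answer: 1610.14

Derivation:
After 1 (year_end (apply 12% annual interest)): balance=$0.00 total_interest=$0.00
After 2 (deposit($500)): balance=$500.00 total_interest=$0.00
After 3 (withdraw($300)): balance=$200.00 total_interest=$0.00
After 4 (withdraw($100)): balance=$100.00 total_interest=$0.00
After 5 (deposit($200)): balance=$300.00 total_interest=$0.00
After 6 (month_end (apply 3% monthly interest)): balance=$309.00 total_interest=$9.00
After 7 (year_end (apply 12% annual interest)): balance=$346.08 total_interest=$46.08
After 8 (withdraw($200)): balance=$146.08 total_interest=$46.08
After 9 (deposit($1000)): balance=$1146.08 total_interest=$46.08
After 10 (year_end (apply 12% annual interest)): balance=$1283.60 total_interest=$183.60
After 11 (year_end (apply 12% annual interest)): balance=$1437.63 total_interest=$337.63
After 12 (year_end (apply 12% annual interest)): balance=$1610.14 total_interest=$510.14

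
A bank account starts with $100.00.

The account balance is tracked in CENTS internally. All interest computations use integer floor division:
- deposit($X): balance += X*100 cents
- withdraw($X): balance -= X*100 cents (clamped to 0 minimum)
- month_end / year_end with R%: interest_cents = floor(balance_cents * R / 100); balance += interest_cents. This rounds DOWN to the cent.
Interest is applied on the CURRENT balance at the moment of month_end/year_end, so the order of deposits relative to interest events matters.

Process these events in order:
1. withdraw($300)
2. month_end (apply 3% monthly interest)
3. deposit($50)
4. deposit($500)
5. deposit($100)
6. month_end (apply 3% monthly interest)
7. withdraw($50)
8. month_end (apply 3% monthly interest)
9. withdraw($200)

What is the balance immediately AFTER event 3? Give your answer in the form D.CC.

Answer: 50.00

Derivation:
After 1 (withdraw($300)): balance=$0.00 total_interest=$0.00
After 2 (month_end (apply 3% monthly interest)): balance=$0.00 total_interest=$0.00
After 3 (deposit($50)): balance=$50.00 total_interest=$0.00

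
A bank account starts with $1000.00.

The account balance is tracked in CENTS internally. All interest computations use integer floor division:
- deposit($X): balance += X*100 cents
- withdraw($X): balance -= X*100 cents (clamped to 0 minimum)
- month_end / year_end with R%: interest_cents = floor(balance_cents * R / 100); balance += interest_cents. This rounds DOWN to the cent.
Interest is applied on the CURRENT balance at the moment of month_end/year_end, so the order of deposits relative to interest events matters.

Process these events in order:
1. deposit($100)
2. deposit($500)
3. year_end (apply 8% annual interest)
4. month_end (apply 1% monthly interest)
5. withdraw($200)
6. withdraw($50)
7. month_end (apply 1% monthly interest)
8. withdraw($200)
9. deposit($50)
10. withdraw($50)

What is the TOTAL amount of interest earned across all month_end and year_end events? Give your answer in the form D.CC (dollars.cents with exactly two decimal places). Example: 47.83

After 1 (deposit($100)): balance=$1100.00 total_interest=$0.00
After 2 (deposit($500)): balance=$1600.00 total_interest=$0.00
After 3 (year_end (apply 8% annual interest)): balance=$1728.00 total_interest=$128.00
After 4 (month_end (apply 1% monthly interest)): balance=$1745.28 total_interest=$145.28
After 5 (withdraw($200)): balance=$1545.28 total_interest=$145.28
After 6 (withdraw($50)): balance=$1495.28 total_interest=$145.28
After 7 (month_end (apply 1% monthly interest)): balance=$1510.23 total_interest=$160.23
After 8 (withdraw($200)): balance=$1310.23 total_interest=$160.23
After 9 (deposit($50)): balance=$1360.23 total_interest=$160.23
After 10 (withdraw($50)): balance=$1310.23 total_interest=$160.23

Answer: 160.23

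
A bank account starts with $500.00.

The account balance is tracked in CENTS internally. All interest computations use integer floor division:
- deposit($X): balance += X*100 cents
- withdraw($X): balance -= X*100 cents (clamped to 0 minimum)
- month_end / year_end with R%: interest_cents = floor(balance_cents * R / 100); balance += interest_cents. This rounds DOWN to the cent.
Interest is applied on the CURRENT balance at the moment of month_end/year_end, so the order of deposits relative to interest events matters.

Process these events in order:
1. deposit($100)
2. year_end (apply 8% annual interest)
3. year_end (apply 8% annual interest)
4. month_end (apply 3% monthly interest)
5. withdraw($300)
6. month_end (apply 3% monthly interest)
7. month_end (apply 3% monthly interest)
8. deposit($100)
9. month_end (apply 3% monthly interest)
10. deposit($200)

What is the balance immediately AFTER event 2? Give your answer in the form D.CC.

Answer: 648.00

Derivation:
After 1 (deposit($100)): balance=$600.00 total_interest=$0.00
After 2 (year_end (apply 8% annual interest)): balance=$648.00 total_interest=$48.00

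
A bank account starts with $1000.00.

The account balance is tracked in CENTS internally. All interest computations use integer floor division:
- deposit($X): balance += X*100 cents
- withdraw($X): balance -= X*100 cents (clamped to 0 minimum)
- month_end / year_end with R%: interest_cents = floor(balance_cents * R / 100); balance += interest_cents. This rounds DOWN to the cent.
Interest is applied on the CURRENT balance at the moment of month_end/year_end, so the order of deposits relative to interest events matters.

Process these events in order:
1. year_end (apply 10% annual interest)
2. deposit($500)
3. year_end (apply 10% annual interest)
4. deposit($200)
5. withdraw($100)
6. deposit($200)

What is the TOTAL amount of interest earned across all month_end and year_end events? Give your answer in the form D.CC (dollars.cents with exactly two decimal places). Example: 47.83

Answer: 260.00

Derivation:
After 1 (year_end (apply 10% annual interest)): balance=$1100.00 total_interest=$100.00
After 2 (deposit($500)): balance=$1600.00 total_interest=$100.00
After 3 (year_end (apply 10% annual interest)): balance=$1760.00 total_interest=$260.00
After 4 (deposit($200)): balance=$1960.00 total_interest=$260.00
After 5 (withdraw($100)): balance=$1860.00 total_interest=$260.00
After 6 (deposit($200)): balance=$2060.00 total_interest=$260.00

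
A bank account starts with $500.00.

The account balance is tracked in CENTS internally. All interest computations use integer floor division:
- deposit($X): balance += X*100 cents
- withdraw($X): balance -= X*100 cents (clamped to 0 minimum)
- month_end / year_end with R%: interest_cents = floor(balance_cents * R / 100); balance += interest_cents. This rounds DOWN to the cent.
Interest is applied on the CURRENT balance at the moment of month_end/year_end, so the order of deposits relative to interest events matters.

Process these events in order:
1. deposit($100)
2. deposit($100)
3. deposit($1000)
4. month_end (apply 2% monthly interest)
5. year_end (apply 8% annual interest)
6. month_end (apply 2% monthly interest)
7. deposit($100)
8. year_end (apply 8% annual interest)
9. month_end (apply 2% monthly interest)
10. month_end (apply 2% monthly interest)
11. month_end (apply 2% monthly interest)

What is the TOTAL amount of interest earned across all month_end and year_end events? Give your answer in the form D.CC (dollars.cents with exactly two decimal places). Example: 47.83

Answer: 503.84

Derivation:
After 1 (deposit($100)): balance=$600.00 total_interest=$0.00
After 2 (deposit($100)): balance=$700.00 total_interest=$0.00
After 3 (deposit($1000)): balance=$1700.00 total_interest=$0.00
After 4 (month_end (apply 2% monthly interest)): balance=$1734.00 total_interest=$34.00
After 5 (year_end (apply 8% annual interest)): balance=$1872.72 total_interest=$172.72
After 6 (month_end (apply 2% monthly interest)): balance=$1910.17 total_interest=$210.17
After 7 (deposit($100)): balance=$2010.17 total_interest=$210.17
After 8 (year_end (apply 8% annual interest)): balance=$2170.98 total_interest=$370.98
After 9 (month_end (apply 2% monthly interest)): balance=$2214.39 total_interest=$414.39
After 10 (month_end (apply 2% monthly interest)): balance=$2258.67 total_interest=$458.67
After 11 (month_end (apply 2% monthly interest)): balance=$2303.84 total_interest=$503.84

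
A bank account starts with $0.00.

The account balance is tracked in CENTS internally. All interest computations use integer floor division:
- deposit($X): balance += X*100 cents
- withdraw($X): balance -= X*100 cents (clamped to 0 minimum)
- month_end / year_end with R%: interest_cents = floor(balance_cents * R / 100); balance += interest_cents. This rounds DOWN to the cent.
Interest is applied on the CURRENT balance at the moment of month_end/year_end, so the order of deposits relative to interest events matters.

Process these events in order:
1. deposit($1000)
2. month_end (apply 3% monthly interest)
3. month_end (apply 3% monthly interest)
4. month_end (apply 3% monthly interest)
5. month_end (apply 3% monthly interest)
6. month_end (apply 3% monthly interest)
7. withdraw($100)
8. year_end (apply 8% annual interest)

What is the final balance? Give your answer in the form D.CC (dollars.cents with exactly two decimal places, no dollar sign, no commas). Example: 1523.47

After 1 (deposit($1000)): balance=$1000.00 total_interest=$0.00
After 2 (month_end (apply 3% monthly interest)): balance=$1030.00 total_interest=$30.00
After 3 (month_end (apply 3% monthly interest)): balance=$1060.90 total_interest=$60.90
After 4 (month_end (apply 3% monthly interest)): balance=$1092.72 total_interest=$92.72
After 5 (month_end (apply 3% monthly interest)): balance=$1125.50 total_interest=$125.50
After 6 (month_end (apply 3% monthly interest)): balance=$1159.26 total_interest=$159.26
After 7 (withdraw($100)): balance=$1059.26 total_interest=$159.26
After 8 (year_end (apply 8% annual interest)): balance=$1144.00 total_interest=$244.00

Answer: 1144.00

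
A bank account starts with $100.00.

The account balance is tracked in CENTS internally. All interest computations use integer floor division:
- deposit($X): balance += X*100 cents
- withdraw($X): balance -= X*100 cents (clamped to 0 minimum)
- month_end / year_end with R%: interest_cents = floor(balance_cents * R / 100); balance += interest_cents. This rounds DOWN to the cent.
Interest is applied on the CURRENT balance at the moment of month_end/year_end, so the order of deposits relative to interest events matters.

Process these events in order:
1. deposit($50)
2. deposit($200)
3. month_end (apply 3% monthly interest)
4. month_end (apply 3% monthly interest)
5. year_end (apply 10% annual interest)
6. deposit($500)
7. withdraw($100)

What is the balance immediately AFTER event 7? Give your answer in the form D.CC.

After 1 (deposit($50)): balance=$150.00 total_interest=$0.00
After 2 (deposit($200)): balance=$350.00 total_interest=$0.00
After 3 (month_end (apply 3% monthly interest)): balance=$360.50 total_interest=$10.50
After 4 (month_end (apply 3% monthly interest)): balance=$371.31 total_interest=$21.31
After 5 (year_end (apply 10% annual interest)): balance=$408.44 total_interest=$58.44
After 6 (deposit($500)): balance=$908.44 total_interest=$58.44
After 7 (withdraw($100)): balance=$808.44 total_interest=$58.44

Answer: 808.44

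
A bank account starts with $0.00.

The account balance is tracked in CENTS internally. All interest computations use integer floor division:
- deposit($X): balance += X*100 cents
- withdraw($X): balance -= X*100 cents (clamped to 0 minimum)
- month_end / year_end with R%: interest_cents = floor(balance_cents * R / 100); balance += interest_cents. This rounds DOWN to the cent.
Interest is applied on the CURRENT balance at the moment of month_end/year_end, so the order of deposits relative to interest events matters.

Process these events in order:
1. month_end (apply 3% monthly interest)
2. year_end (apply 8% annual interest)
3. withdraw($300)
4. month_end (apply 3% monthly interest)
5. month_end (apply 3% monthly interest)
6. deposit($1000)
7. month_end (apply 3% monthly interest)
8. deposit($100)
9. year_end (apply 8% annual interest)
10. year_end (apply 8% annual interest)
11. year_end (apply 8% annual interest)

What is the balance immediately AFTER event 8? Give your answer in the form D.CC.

Answer: 1130.00

Derivation:
After 1 (month_end (apply 3% monthly interest)): balance=$0.00 total_interest=$0.00
After 2 (year_end (apply 8% annual interest)): balance=$0.00 total_interest=$0.00
After 3 (withdraw($300)): balance=$0.00 total_interest=$0.00
After 4 (month_end (apply 3% monthly interest)): balance=$0.00 total_interest=$0.00
After 5 (month_end (apply 3% monthly interest)): balance=$0.00 total_interest=$0.00
After 6 (deposit($1000)): balance=$1000.00 total_interest=$0.00
After 7 (month_end (apply 3% monthly interest)): balance=$1030.00 total_interest=$30.00
After 8 (deposit($100)): balance=$1130.00 total_interest=$30.00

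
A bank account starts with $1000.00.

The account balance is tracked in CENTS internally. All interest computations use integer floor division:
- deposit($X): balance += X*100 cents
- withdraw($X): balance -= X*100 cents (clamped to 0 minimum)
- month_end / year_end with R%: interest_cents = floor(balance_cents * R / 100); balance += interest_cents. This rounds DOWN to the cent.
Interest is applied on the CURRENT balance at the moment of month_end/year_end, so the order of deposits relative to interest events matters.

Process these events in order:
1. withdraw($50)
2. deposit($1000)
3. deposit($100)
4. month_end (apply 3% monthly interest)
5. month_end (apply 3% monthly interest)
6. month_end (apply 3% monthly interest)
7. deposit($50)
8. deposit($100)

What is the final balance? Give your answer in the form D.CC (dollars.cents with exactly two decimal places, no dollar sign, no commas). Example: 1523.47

After 1 (withdraw($50)): balance=$950.00 total_interest=$0.00
After 2 (deposit($1000)): balance=$1950.00 total_interest=$0.00
After 3 (deposit($100)): balance=$2050.00 total_interest=$0.00
After 4 (month_end (apply 3% monthly interest)): balance=$2111.50 total_interest=$61.50
After 5 (month_end (apply 3% monthly interest)): balance=$2174.84 total_interest=$124.84
After 6 (month_end (apply 3% monthly interest)): balance=$2240.08 total_interest=$190.08
After 7 (deposit($50)): balance=$2290.08 total_interest=$190.08
After 8 (deposit($100)): balance=$2390.08 total_interest=$190.08

Answer: 2390.08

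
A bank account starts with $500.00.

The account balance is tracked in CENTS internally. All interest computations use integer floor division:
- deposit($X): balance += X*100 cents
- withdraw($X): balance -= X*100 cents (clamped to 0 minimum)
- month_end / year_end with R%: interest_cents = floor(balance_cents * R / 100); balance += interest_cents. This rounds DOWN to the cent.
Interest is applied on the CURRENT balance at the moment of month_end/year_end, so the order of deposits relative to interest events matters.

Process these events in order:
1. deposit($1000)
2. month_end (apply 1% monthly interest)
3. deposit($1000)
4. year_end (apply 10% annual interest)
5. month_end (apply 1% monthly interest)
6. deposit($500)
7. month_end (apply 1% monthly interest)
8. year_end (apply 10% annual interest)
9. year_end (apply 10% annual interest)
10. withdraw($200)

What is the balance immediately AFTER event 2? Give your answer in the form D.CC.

Answer: 1515.00

Derivation:
After 1 (deposit($1000)): balance=$1500.00 total_interest=$0.00
After 2 (month_end (apply 1% monthly interest)): balance=$1515.00 total_interest=$15.00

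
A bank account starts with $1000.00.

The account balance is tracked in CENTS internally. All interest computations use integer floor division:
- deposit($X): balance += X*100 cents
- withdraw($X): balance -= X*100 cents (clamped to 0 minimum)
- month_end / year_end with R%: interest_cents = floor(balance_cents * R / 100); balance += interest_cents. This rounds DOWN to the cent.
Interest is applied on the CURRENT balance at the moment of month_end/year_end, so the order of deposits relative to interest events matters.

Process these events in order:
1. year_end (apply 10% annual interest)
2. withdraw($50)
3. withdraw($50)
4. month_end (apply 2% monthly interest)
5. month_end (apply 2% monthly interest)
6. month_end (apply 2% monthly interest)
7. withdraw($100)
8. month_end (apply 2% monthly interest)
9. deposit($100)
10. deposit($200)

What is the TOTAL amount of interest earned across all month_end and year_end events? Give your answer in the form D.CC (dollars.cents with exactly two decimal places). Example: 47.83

Answer: 180.42

Derivation:
After 1 (year_end (apply 10% annual interest)): balance=$1100.00 total_interest=$100.00
After 2 (withdraw($50)): balance=$1050.00 total_interest=$100.00
After 3 (withdraw($50)): balance=$1000.00 total_interest=$100.00
After 4 (month_end (apply 2% monthly interest)): balance=$1020.00 total_interest=$120.00
After 5 (month_end (apply 2% monthly interest)): balance=$1040.40 total_interest=$140.40
After 6 (month_end (apply 2% monthly interest)): balance=$1061.20 total_interest=$161.20
After 7 (withdraw($100)): balance=$961.20 total_interest=$161.20
After 8 (month_end (apply 2% monthly interest)): balance=$980.42 total_interest=$180.42
After 9 (deposit($100)): balance=$1080.42 total_interest=$180.42
After 10 (deposit($200)): balance=$1280.42 total_interest=$180.42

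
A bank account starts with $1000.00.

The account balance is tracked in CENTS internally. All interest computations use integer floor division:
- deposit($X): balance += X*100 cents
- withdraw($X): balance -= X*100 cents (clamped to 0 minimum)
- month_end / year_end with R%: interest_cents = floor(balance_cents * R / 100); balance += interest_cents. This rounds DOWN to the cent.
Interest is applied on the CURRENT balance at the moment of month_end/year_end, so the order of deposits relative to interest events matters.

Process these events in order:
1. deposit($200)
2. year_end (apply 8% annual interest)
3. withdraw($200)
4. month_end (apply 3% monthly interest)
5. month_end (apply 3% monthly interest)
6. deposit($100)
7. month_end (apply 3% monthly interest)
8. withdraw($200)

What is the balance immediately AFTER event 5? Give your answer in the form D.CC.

Answer: 1162.74

Derivation:
After 1 (deposit($200)): balance=$1200.00 total_interest=$0.00
After 2 (year_end (apply 8% annual interest)): balance=$1296.00 total_interest=$96.00
After 3 (withdraw($200)): balance=$1096.00 total_interest=$96.00
After 4 (month_end (apply 3% monthly interest)): balance=$1128.88 total_interest=$128.88
After 5 (month_end (apply 3% monthly interest)): balance=$1162.74 total_interest=$162.74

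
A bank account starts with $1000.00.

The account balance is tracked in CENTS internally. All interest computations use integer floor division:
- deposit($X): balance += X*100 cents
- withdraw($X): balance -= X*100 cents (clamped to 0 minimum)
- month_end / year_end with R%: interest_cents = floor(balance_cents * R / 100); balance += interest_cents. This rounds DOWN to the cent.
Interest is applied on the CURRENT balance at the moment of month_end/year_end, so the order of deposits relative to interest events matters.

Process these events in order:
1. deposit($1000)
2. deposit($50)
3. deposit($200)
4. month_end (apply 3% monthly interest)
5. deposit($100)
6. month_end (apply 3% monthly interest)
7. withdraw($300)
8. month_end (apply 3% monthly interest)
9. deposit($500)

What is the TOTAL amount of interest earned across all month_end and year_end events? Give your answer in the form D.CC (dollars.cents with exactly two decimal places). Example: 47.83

Answer: 205.72

Derivation:
After 1 (deposit($1000)): balance=$2000.00 total_interest=$0.00
After 2 (deposit($50)): balance=$2050.00 total_interest=$0.00
After 3 (deposit($200)): balance=$2250.00 total_interest=$0.00
After 4 (month_end (apply 3% monthly interest)): balance=$2317.50 total_interest=$67.50
After 5 (deposit($100)): balance=$2417.50 total_interest=$67.50
After 6 (month_end (apply 3% monthly interest)): balance=$2490.02 total_interest=$140.02
After 7 (withdraw($300)): balance=$2190.02 total_interest=$140.02
After 8 (month_end (apply 3% monthly interest)): balance=$2255.72 total_interest=$205.72
After 9 (deposit($500)): balance=$2755.72 total_interest=$205.72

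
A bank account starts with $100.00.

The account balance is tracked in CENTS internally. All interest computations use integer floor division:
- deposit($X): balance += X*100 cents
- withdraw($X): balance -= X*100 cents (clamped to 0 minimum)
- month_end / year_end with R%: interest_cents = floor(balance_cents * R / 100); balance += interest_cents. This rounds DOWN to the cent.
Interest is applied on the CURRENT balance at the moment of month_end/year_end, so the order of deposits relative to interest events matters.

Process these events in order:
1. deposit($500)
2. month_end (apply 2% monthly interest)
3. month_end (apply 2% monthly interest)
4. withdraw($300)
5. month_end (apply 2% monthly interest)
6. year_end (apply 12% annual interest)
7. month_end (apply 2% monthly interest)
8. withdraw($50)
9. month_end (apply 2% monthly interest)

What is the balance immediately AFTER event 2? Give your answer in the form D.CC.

After 1 (deposit($500)): balance=$600.00 total_interest=$0.00
After 2 (month_end (apply 2% monthly interest)): balance=$612.00 total_interest=$12.00

Answer: 612.00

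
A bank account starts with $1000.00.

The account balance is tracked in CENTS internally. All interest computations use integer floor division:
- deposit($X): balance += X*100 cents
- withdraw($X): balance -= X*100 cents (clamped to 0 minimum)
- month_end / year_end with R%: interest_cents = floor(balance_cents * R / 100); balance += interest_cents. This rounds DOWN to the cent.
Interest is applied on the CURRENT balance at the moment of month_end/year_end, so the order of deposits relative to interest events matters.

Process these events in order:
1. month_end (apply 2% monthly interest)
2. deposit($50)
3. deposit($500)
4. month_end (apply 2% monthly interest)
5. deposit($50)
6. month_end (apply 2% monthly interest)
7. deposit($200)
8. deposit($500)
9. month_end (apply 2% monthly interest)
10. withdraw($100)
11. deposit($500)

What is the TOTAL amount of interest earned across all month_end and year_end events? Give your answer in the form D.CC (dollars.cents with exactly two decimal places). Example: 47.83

After 1 (month_end (apply 2% monthly interest)): balance=$1020.00 total_interest=$20.00
After 2 (deposit($50)): balance=$1070.00 total_interest=$20.00
After 3 (deposit($500)): balance=$1570.00 total_interest=$20.00
After 4 (month_end (apply 2% monthly interest)): balance=$1601.40 total_interest=$51.40
After 5 (deposit($50)): balance=$1651.40 total_interest=$51.40
After 6 (month_end (apply 2% monthly interest)): balance=$1684.42 total_interest=$84.42
After 7 (deposit($200)): balance=$1884.42 total_interest=$84.42
After 8 (deposit($500)): balance=$2384.42 total_interest=$84.42
After 9 (month_end (apply 2% monthly interest)): balance=$2432.10 total_interest=$132.10
After 10 (withdraw($100)): balance=$2332.10 total_interest=$132.10
After 11 (deposit($500)): balance=$2832.10 total_interest=$132.10

Answer: 132.10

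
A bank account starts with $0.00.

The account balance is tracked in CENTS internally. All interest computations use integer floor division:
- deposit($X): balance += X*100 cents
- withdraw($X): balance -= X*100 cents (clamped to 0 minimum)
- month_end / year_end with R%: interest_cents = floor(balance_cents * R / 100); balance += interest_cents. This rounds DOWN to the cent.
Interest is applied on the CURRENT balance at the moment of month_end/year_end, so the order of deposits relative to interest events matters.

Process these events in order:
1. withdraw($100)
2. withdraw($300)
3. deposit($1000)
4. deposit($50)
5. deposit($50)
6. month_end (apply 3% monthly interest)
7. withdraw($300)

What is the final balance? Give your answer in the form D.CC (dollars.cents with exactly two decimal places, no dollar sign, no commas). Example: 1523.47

Answer: 833.00

Derivation:
After 1 (withdraw($100)): balance=$0.00 total_interest=$0.00
After 2 (withdraw($300)): balance=$0.00 total_interest=$0.00
After 3 (deposit($1000)): balance=$1000.00 total_interest=$0.00
After 4 (deposit($50)): balance=$1050.00 total_interest=$0.00
After 5 (deposit($50)): balance=$1100.00 total_interest=$0.00
After 6 (month_end (apply 3% monthly interest)): balance=$1133.00 total_interest=$33.00
After 7 (withdraw($300)): balance=$833.00 total_interest=$33.00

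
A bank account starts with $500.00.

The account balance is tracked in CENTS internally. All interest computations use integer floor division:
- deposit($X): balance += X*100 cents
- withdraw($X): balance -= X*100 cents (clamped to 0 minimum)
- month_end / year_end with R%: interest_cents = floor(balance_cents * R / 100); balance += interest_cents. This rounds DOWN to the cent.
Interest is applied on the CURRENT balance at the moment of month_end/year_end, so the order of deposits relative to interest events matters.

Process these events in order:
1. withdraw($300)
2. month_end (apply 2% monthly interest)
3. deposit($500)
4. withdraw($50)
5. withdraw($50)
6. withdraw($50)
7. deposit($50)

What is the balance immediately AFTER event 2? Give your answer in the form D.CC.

Answer: 204.00

Derivation:
After 1 (withdraw($300)): balance=$200.00 total_interest=$0.00
After 2 (month_end (apply 2% monthly interest)): balance=$204.00 total_interest=$4.00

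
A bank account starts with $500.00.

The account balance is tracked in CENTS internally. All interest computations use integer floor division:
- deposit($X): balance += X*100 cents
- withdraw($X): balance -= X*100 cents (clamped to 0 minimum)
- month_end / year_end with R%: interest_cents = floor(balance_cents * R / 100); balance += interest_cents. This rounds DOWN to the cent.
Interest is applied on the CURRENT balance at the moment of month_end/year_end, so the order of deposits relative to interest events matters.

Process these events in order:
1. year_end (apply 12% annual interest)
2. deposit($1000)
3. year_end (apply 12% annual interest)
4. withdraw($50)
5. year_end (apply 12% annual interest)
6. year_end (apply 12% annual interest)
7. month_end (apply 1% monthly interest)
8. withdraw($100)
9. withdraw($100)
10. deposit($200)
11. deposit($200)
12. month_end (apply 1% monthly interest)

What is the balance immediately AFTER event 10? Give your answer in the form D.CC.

After 1 (year_end (apply 12% annual interest)): balance=$560.00 total_interest=$60.00
After 2 (deposit($1000)): balance=$1560.00 total_interest=$60.00
After 3 (year_end (apply 12% annual interest)): balance=$1747.20 total_interest=$247.20
After 4 (withdraw($50)): balance=$1697.20 total_interest=$247.20
After 5 (year_end (apply 12% annual interest)): balance=$1900.86 total_interest=$450.86
After 6 (year_end (apply 12% annual interest)): balance=$2128.96 total_interest=$678.96
After 7 (month_end (apply 1% monthly interest)): balance=$2150.24 total_interest=$700.24
After 8 (withdraw($100)): balance=$2050.24 total_interest=$700.24
After 9 (withdraw($100)): balance=$1950.24 total_interest=$700.24
After 10 (deposit($200)): balance=$2150.24 total_interest=$700.24

Answer: 2150.24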